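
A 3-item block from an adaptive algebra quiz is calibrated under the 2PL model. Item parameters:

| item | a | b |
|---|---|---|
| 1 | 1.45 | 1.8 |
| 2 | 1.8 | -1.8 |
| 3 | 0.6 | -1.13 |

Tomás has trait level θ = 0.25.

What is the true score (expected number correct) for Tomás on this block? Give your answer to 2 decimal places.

1.77

P(θ) = 1 / (1 + exp(−a(θ − b)))
P_1 = 1/(1+e^{2.2475}) = 0.0956
P_2 = 1/(1+e^{-3.6900}) = 0.9756
P_3 = 1/(1+e^{-0.8280}) = 0.6959
E[score] = 0.0956 + 0.9756 + 0.6959 = 1.7671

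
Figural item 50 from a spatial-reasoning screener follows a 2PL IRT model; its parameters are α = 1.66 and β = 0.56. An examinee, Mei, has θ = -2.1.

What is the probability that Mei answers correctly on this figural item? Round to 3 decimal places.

0.012

P(θ) = 1 / (1 + exp(−α(θ − β)))
Exponent: 1.66 × (-2.1 − 0.56) = -4.4156
1/(1 + e^{4.4156}) = 0.0119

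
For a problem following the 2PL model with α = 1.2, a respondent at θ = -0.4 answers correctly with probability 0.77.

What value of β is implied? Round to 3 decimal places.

-1.407

P(θ) = 1 / (1 + exp(−α(θ − β)))
logit(0.77) = ln(0.77/0.23) = 1.2083
β = θ − logit/(α) = -0.4 − 1.2083/1.2000 = -1.4069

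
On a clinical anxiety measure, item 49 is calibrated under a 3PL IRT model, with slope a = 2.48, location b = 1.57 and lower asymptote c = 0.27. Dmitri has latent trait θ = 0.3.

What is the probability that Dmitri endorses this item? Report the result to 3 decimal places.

0.300

P(θ) = c + (1 − c) · 1 / (1 + exp(−a(θ − b)))
Exponent: 2.48 × (0.3 − 1.57) = -3.1496
1/(1 + e^{3.1496}) = 0.0411
P = 0.27 + 0.73 × 0.0411 = 0.3000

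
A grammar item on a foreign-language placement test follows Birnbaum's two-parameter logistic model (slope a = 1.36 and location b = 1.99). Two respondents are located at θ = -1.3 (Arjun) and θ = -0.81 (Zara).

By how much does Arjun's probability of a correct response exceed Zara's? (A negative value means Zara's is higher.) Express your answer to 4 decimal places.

-0.0104

P(θ) = 1 / (1 + exp(−a(θ − b)))
P(Arjun) = 0.0113  [exponent -4.4744]
P(Zara) = 0.0217  [exponent -3.8080]
Difference = 0.0113 − 0.0217 = -0.0104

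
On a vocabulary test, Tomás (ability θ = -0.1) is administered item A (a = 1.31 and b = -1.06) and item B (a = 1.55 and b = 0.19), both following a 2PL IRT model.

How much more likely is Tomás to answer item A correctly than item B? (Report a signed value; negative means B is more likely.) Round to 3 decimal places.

0.389

P(θ) = 1 / (1 + exp(−a(θ − b)))
P_A = 0.7786
P_B = 0.3895
P_A − P_B = 0.3891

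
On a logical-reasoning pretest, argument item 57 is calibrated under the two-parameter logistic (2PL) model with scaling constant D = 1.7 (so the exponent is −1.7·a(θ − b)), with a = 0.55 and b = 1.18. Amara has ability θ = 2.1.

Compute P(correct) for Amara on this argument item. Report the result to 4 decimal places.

0.7027

P(θ) = 1 / (1 + exp(−D·a(θ − b)))
Exponent: 1.7 × 0.55 × (2.1 − 1.18) = 0.8602
1/(1 + e^{-0.8602}) = 0.7027
P = 0.7027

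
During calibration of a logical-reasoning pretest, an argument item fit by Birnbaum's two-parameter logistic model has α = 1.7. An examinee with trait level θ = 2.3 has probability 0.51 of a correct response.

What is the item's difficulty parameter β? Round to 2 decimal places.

P(θ) = 1 / (1 + exp(−α(θ − β)))
logit(0.51) = ln(0.51/0.49) = 0.0400
β = θ − logit/(α) = 2.3 − 0.0400/1.7000 = 2.2765

2.28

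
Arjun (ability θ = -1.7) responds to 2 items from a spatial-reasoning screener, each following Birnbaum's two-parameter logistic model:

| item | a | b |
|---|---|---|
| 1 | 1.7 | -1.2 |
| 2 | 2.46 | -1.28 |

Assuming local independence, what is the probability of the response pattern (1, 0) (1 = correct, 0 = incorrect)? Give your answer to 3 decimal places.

P(θ) = 1 / (1 + exp(−a(θ − b)))
P_1 = 1/(1+e^{0.8500}) = 0.2994
P_2 = 1/(1+e^{1.0332}) = 0.2625
L = P_1 × (1−P_2) = 0.2994 × 0.7375 = 0.22084

0.221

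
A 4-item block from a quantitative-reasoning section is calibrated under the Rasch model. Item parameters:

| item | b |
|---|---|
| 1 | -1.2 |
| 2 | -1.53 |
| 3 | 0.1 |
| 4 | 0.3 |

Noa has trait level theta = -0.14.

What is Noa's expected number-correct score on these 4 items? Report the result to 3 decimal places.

P(theta) = 1 / (1 + exp(−(theta − b)))
P_1 = 1/(1+e^{-1.0600}) = 0.7427
P_2 = 1/(1+e^{-1.3900}) = 0.8006
P_3 = 1/(1+e^{0.2400}) = 0.4403
P_4 = 1/(1+e^{0.4400}) = 0.3917
E[score] = 0.7427 + 0.8006 + 0.4403 + 0.3917 = 2.3753

2.375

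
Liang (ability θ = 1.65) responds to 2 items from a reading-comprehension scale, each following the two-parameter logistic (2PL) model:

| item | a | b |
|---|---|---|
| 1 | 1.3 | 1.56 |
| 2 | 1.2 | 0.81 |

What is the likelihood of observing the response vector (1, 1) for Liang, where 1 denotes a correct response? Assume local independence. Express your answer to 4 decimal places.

P(θ) = 1 / (1 + exp(−a(θ − b)))
P_1 = 1/(1+e^{-0.1170}) = 0.5292
P_2 = 1/(1+e^{-1.0080}) = 0.7326
L = P_1 × P_2 = 0.5292 × 0.7326 = 0.38772

0.3877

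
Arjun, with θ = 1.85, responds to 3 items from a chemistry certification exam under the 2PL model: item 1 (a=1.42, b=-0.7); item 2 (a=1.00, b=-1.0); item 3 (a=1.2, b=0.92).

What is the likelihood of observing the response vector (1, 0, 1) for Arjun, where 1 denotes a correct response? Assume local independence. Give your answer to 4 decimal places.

P(θ) = 1 / (1 + exp(−a(θ − b)))
P_1 = 1/(1+e^{-3.6210}) = 0.9739
P_2 = 1/(1+e^{-2.8500}) = 0.9453
P_3 = 1/(1+e^{-1.1160}) = 0.7532
L = P_1 × (1−P_2) × P_3 = 0.9739 × 0.0547 × 0.7532 = 0.04012

0.0401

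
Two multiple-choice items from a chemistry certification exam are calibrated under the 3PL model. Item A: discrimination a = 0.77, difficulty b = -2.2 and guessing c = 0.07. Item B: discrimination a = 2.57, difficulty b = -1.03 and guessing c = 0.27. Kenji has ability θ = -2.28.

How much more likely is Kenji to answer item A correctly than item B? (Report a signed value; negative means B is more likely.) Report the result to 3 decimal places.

0.222

P(θ) = c + (1 − c) · 1 / (1 + exp(−a(θ − b)))
P_A = 0.5207
P_B = 0.2982
P_A − P_B = 0.2224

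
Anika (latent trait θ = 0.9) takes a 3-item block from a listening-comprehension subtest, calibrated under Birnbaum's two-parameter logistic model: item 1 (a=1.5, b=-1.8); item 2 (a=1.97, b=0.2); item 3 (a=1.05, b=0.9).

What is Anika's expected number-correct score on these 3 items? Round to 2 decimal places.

P(θ) = 1 / (1 + exp(−a(θ − b)))
P_1 = 1/(1+e^{-4.0500}) = 0.9829
P_2 = 1/(1+e^{-1.3790}) = 0.7988
P_3 = 1/(1+e^{0.0000}) = 0.5000
E[score] = 0.9829 + 0.7988 + 0.5000 = 2.2817

2.28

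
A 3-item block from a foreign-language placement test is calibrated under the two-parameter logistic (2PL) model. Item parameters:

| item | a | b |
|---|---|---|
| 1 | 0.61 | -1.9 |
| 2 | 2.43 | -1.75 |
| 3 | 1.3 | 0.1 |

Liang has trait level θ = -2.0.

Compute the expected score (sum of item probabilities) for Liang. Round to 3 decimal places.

P(θ) = 1 / (1 + exp(−a(θ − b)))
P_1 = 1/(1+e^{0.0610}) = 0.4848
P_2 = 1/(1+e^{0.6075}) = 0.3526
P_3 = 1/(1+e^{2.7300}) = 0.0612
E[score] = 0.4848 + 0.3526 + 0.0612 = 0.8986

0.899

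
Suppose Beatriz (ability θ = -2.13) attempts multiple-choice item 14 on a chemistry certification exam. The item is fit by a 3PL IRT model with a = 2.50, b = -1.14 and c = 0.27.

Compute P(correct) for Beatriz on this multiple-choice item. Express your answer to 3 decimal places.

0.327

P(θ) = c + (1 − c) · 1 / (1 + exp(−a(θ − b)))
Exponent: 2.50 × (-2.13 − (-1.14)) = -2.4750
1/(1 + e^{2.4750}) = 0.0776
P = 0.27 + 0.73 × 0.0776 = 0.3267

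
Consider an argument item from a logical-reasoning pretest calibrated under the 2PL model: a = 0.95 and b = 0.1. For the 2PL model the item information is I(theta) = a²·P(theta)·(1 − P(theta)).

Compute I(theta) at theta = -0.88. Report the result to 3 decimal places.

P = 1/(1+e^{0.9310}) = 0.2827
P(1−P) = 0.2827 × 0.7173 = 0.2028
I = a² × P(1−P) = 0.95² × 0.2028 = 0.18302

0.183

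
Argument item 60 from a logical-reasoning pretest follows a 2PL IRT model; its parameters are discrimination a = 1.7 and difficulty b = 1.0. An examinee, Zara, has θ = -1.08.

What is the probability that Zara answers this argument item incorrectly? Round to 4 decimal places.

0.9717

P(θ) = 1 / (1 + exp(−a(θ − b)))
Exponent: 1.7 × (-1.08 − 1.0) = -3.5360
1/(1 + e^{3.5360}) = 0.0283
P(incorrect) = 1 − 0.0283 = 0.9717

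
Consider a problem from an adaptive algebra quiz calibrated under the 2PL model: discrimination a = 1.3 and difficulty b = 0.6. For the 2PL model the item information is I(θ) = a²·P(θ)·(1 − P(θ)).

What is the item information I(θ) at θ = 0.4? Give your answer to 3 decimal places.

P = 1/(1+e^{0.2600}) = 0.4354
P(1−P) = 0.4354 × 0.5646 = 0.2458
I = a² × P(1−P) = 1.3² × 0.2458 = 0.41544

0.415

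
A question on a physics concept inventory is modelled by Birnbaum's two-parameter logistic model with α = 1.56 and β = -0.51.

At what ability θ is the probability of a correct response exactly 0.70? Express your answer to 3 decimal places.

P(θ) = 1 / (1 + exp(−α(θ − β)))
logit = ln(0.7000/0.3000) = 0.8473
θ = β + logit/(α) = -0.51 + 0.8473/1.5600 = 0.0331

0.033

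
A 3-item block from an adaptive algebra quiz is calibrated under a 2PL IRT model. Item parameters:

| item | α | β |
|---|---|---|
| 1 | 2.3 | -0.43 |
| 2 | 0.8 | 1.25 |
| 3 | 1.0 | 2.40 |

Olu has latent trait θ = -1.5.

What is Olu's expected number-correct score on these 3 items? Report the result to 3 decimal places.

0.198

P(θ) = 1 / (1 + exp(−α(θ − β)))
P_1 = 1/(1+e^{2.4610}) = 0.0786
P_2 = 1/(1+e^{2.2000}) = 0.0998
P_3 = 1/(1+e^{3.9000}) = 0.0198
E[score] = 0.0786 + 0.0998 + 0.0198 = 0.1982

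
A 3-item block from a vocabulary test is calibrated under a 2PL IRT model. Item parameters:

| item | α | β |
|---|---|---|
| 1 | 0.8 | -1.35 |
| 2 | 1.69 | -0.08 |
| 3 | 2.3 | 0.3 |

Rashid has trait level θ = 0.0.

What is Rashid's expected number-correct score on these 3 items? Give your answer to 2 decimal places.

P(θ) = 1 / (1 + exp(−α(θ − β)))
P_1 = 1/(1+e^{-1.0800}) = 0.7465
P_2 = 1/(1+e^{-0.1352}) = 0.5337
P_3 = 1/(1+e^{0.6900}) = 0.3340
E[score] = 0.7465 + 0.5337 + 0.3340 = 1.6143

1.61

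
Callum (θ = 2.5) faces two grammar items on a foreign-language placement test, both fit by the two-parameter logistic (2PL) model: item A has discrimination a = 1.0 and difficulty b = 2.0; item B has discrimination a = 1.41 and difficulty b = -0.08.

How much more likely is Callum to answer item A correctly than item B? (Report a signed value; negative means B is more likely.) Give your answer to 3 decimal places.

-0.352

P(θ) = 1 / (1 + exp(−a(θ − b)))
P_A = 0.6225
P_B = 0.9744
P_A − P_B = -0.3519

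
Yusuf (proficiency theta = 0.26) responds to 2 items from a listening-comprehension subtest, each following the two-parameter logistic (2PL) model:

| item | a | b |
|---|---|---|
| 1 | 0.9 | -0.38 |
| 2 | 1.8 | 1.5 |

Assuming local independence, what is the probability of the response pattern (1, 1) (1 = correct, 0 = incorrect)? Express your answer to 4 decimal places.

0.0620

P(theta) = 1 / (1 + exp(−a(theta − b)))
P_1 = 1/(1+e^{-0.5760}) = 0.6401
P_2 = 1/(1+e^{2.2320}) = 0.0969
L = P_1 × P_2 = 0.6401 × 0.0969 = 0.06204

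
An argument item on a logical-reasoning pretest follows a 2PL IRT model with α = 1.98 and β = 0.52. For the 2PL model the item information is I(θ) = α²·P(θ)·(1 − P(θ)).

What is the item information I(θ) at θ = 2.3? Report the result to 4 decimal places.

0.1090

P = 1/(1+e^{-3.5244}) = 0.9714
P(1−P) = 0.9714 × 0.0286 = 0.0278
I = α² × P(1−P) = 1.98² × 0.0278 = 0.10901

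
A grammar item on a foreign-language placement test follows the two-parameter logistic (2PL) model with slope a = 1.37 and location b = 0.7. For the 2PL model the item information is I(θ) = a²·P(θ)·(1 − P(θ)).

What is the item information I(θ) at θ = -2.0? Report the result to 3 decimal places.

0.044

P = 1/(1+e^{3.6990}) = 0.0242
P(1−P) = 0.0242 × 0.9758 = 0.0236
I = a² × P(1−P) = 1.37² × 0.0236 = 0.04423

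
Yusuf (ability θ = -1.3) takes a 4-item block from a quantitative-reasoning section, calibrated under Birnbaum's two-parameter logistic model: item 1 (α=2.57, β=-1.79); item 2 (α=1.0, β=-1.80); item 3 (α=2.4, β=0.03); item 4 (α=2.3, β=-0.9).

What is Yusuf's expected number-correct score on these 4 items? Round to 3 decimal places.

1.726

P(θ) = 1 / (1 + exp(−α(θ − β)))
P_1 = 1/(1+e^{-1.2593}) = 0.7789
P_2 = 1/(1+e^{-0.5000}) = 0.6225
P_3 = 1/(1+e^{3.1920}) = 0.0395
P_4 = 1/(1+e^{0.9200}) = 0.2850
E[score] = 0.7789 + 0.6225 + 0.0395 + 0.2850 = 1.7258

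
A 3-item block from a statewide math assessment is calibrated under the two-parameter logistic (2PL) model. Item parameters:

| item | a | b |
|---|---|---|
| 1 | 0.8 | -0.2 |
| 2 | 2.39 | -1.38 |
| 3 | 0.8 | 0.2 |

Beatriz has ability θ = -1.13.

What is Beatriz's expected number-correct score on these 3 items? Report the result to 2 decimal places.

P(θ) = 1 / (1 + exp(−a(θ − b)))
P_1 = 1/(1+e^{0.7440}) = 0.3221
P_2 = 1/(1+e^{-0.5975}) = 0.6451
P_3 = 1/(1+e^{1.0640}) = 0.2565
E[score] = 0.3221 + 0.6451 + 0.2565 = 1.2238

1.22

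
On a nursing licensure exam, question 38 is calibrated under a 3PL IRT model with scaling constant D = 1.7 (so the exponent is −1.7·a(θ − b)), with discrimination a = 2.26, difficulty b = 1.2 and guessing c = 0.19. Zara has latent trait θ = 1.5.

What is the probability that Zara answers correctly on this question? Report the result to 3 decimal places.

P(θ) = c + (1 − c) · 1 / (1 + exp(−D·a(θ − b)))
Exponent: 1.7 × 2.26 × (1.5 − 1.2) = 1.1526
1/(1 + e^{-1.1526}) = 0.7600
P = 0.19 + 0.81 × 0.7600 = 0.8056

0.806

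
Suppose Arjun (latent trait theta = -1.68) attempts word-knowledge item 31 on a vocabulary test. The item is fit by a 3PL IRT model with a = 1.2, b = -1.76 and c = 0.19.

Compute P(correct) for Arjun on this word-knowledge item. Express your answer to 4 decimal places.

0.6144

P(theta) = c + (1 − c) · 1 / (1 + exp(−a(theta − b)))
Exponent: 1.2 × (-1.68 − (-1.76)) = 0.0960
1/(1 + e^{-0.0960}) = 0.5240
P = 0.19 + 0.81 × 0.5240 = 0.6144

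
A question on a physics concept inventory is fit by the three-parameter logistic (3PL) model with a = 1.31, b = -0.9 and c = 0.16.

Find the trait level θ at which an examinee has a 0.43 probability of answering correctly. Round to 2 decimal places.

-1.47

P(θ) = c + (1 − c) · 1 / (1 + exp(−a(θ − b)))
Remove guessing floor: (0.43 − 0.16)/(1 − 0.16) = 0.3214
logit = ln(0.3214/0.6786) = -0.7472
θ = b + logit/(a) = -0.9 + (-0.7472)/1.3100 = -1.4704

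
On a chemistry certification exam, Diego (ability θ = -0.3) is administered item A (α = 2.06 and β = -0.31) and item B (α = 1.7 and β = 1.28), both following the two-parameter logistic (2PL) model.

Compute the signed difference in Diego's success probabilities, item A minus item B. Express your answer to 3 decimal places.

P(θ) = 1 / (1 + exp(−α(θ − β)))
P_A = 0.5051
P_B = 0.0638
P_A − P_B = 0.4413

0.441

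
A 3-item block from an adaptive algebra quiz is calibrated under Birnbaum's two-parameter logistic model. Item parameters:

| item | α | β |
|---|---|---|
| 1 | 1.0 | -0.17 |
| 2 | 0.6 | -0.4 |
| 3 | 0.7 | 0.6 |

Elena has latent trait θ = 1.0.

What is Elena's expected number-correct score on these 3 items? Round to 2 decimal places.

P(θ) = 1 / (1 + exp(−α(θ − β)))
P_1 = 1/(1+e^{-1.1700}) = 0.7631
P_2 = 1/(1+e^{-0.8400}) = 0.6985
P_3 = 1/(1+e^{-0.2800}) = 0.5695
E[score] = 0.7631 + 0.6985 + 0.5695 = 2.0312

2.03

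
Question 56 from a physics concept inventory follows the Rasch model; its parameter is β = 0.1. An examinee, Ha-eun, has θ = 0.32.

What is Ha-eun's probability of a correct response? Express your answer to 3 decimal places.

P(θ) = 1 / (1 + exp(−(θ − β)))
Exponent: (0.32 − 0.1) = 0.2200
1/(1 + e^{-0.2200}) = 0.5548
P = 0.5548

0.555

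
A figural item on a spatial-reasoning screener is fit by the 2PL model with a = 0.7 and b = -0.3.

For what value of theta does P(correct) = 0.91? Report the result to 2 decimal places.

3.01

P(theta) = 1 / (1 + exp(−a(theta − b)))
logit = ln(0.9100/0.0900) = 2.3136
theta = b + logit/(a) = -0.3 + 2.3136/0.7000 = 3.0052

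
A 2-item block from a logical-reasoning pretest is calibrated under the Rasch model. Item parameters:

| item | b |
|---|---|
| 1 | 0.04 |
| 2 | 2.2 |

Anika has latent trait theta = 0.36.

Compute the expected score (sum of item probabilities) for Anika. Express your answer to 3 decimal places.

P(theta) = 1 / (1 + exp(−(theta − b)))
P_1 = 1/(1+e^{-0.3200}) = 0.5793
P_2 = 1/(1+e^{1.8400}) = 0.1371
E[score] = 0.5793 + 0.1371 = 0.7164

0.716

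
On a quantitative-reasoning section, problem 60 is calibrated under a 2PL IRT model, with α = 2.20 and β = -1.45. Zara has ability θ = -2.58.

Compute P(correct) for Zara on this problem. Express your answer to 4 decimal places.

P(θ) = 1 / (1 + exp(−α(θ − β)))
Exponent: 2.20 × (-2.58 − (-1.45)) = -2.4860
1/(1 + e^{2.4860}) = 0.0768

0.0768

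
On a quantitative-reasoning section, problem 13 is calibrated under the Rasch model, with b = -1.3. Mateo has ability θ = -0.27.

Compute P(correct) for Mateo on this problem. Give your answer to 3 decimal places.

P(θ) = 1 / (1 + exp(−(θ − b)))
Exponent: (-0.27 − (-1.3)) = 1.0300
1/(1 + e^{-1.0300}) = 0.7369
P = 0.7369

0.737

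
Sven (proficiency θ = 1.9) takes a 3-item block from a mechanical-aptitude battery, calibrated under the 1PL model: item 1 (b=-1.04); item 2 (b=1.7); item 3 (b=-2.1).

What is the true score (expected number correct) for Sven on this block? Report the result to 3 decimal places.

2.482

P(θ) = 1 / (1 + exp(−(θ − b)))
P_1 = 1/(1+e^{-2.9400}) = 0.9498
P_2 = 1/(1+e^{-0.2000}) = 0.5498
P_3 = 1/(1+e^{-4.0000}) = 0.9820
E[score] = 0.9498 + 0.5498 + 0.9820 = 2.4816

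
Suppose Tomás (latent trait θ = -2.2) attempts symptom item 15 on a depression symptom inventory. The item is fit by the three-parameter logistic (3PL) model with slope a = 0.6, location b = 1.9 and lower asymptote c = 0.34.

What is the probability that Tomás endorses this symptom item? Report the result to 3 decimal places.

P(θ) = c + (1 − c) · 1 / (1 + exp(−a(θ − b)))
Exponent: 0.6 × (-2.2 − 1.9) = -2.4600
1/(1 + e^{2.4600}) = 0.0787
P = 0.34 + 0.66 × 0.0787 = 0.3919

0.392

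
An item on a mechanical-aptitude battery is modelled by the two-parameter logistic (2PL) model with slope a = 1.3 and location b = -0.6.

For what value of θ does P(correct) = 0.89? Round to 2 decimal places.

P(θ) = 1 / (1 + exp(−a(θ − b)))
logit = ln(0.8900/0.1100) = 2.0907
θ = b + logit/(a) = -0.6 + 2.0907/1.3000 = 1.0083

1.01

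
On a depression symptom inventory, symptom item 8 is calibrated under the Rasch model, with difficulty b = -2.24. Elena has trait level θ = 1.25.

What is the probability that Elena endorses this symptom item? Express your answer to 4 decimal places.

P(θ) = 1 / (1 + exp(−(θ − b)))
Exponent: (1.25 − (-2.24)) = 3.4900
1/(1 + e^{-3.4900}) = 0.9704
P = 0.9704

0.9704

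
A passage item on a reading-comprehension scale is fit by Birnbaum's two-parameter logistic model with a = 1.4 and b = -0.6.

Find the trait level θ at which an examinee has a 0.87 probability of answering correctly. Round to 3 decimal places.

P(θ) = 1 / (1 + exp(−a(θ − b)))
logit = ln(0.8700/0.1300) = 1.9010
θ = b + logit/(a) = -0.6 + 1.9010/1.4000 = 0.7578

0.758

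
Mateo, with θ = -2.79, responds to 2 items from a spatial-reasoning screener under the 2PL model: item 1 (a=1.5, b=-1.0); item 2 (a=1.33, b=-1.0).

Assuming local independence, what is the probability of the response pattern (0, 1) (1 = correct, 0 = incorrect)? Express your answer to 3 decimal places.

P(θ) = 1 / (1 + exp(−a(θ − b)))
P_1 = 1/(1+e^{2.6850}) = 0.0639
P_2 = 1/(1+e^{2.3807}) = 0.0847
L = (1−P_1) × P_2 = 0.9361 × 0.0847 = 0.07925

0.079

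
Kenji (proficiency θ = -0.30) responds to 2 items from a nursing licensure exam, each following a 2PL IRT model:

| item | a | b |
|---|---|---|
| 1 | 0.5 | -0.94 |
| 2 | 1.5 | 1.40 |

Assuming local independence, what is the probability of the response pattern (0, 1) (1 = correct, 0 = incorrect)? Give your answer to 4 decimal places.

P(θ) = 1 / (1 + exp(−a(θ − b)))
P_1 = 1/(1+e^{-0.3200}) = 0.5793
P_2 = 1/(1+e^{2.5500}) = 0.0724
L = (1−P_1) × P_2 = 0.4207 × 0.0724 = 0.03047

0.0305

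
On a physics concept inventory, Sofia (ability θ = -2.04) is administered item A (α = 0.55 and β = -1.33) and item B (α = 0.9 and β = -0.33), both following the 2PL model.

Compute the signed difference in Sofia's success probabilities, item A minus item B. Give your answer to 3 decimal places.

P(θ) = 1 / (1 + exp(−α(θ − β)))
P_A = 0.4036
P_B = 0.1767
P_A − P_B = 0.2269

0.227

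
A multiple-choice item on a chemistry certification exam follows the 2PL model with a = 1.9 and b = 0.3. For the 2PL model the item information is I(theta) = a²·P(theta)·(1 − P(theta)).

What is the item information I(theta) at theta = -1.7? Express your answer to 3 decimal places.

0.077

P = 1/(1+e^{3.8000}) = 0.0219
P(1−P) = 0.0219 × 0.9781 = 0.0214
I = a² × P(1−P) = 1.9² × 0.0214 = 0.07726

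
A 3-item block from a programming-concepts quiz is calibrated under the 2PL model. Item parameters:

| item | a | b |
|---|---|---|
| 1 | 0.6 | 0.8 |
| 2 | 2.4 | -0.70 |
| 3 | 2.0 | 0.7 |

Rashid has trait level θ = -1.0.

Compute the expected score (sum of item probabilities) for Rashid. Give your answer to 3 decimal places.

0.613

P(θ) = 1 / (1 + exp(−a(θ − b)))
P_1 = 1/(1+e^{1.0800}) = 0.2535
P_2 = 1/(1+e^{0.7200}) = 0.3274
P_3 = 1/(1+e^{3.4000}) = 0.0323
E[score] = 0.2535 + 0.3274 + 0.0323 = 0.6132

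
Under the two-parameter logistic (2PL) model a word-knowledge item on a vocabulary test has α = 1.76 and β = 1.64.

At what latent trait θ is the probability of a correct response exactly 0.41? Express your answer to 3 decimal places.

P(θ) = 1 / (1 + exp(−α(θ − β)))
logit = ln(0.4100/0.5900) = -0.3640
θ = β + logit/(α) = 1.64 + (-0.3640)/1.7600 = 1.4332

1.433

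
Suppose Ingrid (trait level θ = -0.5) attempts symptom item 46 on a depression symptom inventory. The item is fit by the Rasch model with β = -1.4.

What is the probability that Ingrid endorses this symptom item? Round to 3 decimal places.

0.711

P(θ) = 1 / (1 + exp(−(θ − β)))
Exponent: (-0.5 − (-1.4)) = 0.9000
1/(1 + e^{-0.9000}) = 0.7109
P = 0.7109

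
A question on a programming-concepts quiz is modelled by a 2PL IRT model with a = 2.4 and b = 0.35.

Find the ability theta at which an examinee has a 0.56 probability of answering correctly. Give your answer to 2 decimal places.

0.45

P(theta) = 1 / (1 + exp(−a(theta − b)))
logit = ln(0.5600/0.4400) = 0.2412
theta = b + logit/(a) = 0.35 + 0.2412/2.4000 = 0.4505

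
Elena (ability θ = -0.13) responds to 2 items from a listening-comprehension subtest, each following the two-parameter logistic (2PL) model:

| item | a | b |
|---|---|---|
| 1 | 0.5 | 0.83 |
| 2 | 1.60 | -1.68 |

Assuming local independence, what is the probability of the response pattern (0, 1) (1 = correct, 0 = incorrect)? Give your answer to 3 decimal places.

0.570

P(θ) = 1 / (1 + exp(−a(θ − b)))
P_1 = 1/(1+e^{0.4800}) = 0.3823
P_2 = 1/(1+e^{-2.4800}) = 0.9227
L = (1−P_1) × P_2 = 0.6177 × 0.9227 = 0.57001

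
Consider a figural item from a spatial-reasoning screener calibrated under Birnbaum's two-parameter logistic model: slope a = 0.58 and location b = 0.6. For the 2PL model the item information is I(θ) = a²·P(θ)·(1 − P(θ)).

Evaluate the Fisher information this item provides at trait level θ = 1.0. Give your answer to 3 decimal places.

0.083

P = 1/(1+e^{-0.2320}) = 0.5577
P(1−P) = 0.5577 × 0.4423 = 0.2467
I = a² × P(1−P) = 0.58² × 0.2467 = 0.08298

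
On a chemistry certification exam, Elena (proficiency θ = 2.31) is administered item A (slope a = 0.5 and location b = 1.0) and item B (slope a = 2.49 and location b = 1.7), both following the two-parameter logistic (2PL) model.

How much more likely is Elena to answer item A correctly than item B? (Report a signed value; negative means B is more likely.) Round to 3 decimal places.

P(θ) = 1 / (1 + exp(−a(θ − b)))
P_A = 0.6581
P_B = 0.8204
P_A − P_B = -0.1622

-0.162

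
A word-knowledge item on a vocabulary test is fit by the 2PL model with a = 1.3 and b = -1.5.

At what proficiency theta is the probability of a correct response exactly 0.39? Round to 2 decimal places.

-1.84

P(theta) = 1 / (1 + exp(−a(theta − b)))
logit = ln(0.3900/0.6100) = -0.4473
theta = b + logit/(a) = -1.5 + (-0.4473)/1.3000 = -1.8441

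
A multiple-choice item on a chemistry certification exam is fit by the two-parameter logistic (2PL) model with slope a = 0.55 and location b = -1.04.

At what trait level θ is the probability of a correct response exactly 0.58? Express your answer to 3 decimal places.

P(θ) = 1 / (1 + exp(−a(θ − b)))
logit = ln(0.5800/0.4200) = 0.3228
θ = b + logit/(a) = -1.04 + 0.3228/0.5500 = -0.4531

-0.453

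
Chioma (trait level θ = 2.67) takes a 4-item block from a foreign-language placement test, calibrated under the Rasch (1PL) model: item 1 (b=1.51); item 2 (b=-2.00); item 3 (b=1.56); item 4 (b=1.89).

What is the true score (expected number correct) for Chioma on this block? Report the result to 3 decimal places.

P(θ) = 1 / (1 + exp(−(θ − b)))
P_1 = 1/(1+e^{-1.1600}) = 0.7613
P_2 = 1/(1+e^{-4.6700}) = 0.9907
P_3 = 1/(1+e^{-1.1100}) = 0.7521
P_4 = 1/(1+e^{-0.7800}) = 0.6857
E[score] = 0.7613 + 0.9907 + 0.7521 + 0.6857 = 3.1899

3.190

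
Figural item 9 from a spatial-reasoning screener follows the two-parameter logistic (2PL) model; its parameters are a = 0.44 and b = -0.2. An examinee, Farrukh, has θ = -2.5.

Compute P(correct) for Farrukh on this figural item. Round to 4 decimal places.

P(θ) = 1 / (1 + exp(−a(θ − b)))
Exponent: 0.44 × (-2.5 − (-0.2)) = -1.0120
1/(1 + e^{1.0120}) = 0.2666

0.2666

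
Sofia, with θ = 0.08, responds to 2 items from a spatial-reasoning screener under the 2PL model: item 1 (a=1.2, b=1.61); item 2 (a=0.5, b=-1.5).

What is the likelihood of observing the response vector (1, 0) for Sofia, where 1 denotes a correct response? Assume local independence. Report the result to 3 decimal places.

P(θ) = 1 / (1 + exp(−a(θ − b)))
P_1 = 1/(1+e^{1.8360}) = 0.1375
P_2 = 1/(1+e^{-0.7900}) = 0.6878
L = P_1 × (1−P_2) = 0.1375 × 0.3122 = 0.04293

0.043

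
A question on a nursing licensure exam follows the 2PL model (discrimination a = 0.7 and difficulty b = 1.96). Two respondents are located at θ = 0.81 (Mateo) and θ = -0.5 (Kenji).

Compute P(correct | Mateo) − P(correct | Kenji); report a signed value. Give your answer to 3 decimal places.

P(θ) = 1 / (1 + exp(−a(θ − b)))
P(Mateo) = 0.3090  [exponent -0.8050]
P(Kenji) = 0.1516  [exponent -1.7220]
Difference = 0.3090 − 0.1516 = 0.1573

0.157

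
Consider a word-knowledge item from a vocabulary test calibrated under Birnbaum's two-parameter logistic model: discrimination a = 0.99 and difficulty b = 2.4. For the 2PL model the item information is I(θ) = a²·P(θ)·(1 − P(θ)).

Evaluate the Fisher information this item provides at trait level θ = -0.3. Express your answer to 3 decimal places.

0.059

P = 1/(1+e^{2.6730}) = 0.0646
P(1−P) = 0.0646 × 0.9354 = 0.0604
I = a² × P(1−P) = 0.99² × 0.0604 = 0.05921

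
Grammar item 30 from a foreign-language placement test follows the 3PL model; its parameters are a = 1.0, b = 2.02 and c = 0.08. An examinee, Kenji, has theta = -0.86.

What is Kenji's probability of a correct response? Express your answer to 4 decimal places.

P(theta) = c + (1 − c) · 1 / (1 + exp(−a(theta − b)))
Exponent: 1.0 × (-0.86 − 2.02) = -2.8800
1/(1 + e^{2.8800}) = 0.0532
P = 0.08 + 0.92 × 0.0532 = 0.1289

0.1289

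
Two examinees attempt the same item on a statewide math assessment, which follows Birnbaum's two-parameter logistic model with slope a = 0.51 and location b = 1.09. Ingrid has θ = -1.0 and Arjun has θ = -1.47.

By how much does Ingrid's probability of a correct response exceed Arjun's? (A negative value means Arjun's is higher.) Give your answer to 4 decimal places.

P(θ) = 1 / (1 + exp(−a(θ − b)))
P(Ingrid) = 0.2562  [exponent -1.0659]
P(Arjun) = 0.2132  [exponent -1.3056]
Difference = 0.2562 − 0.2132 = 0.0430

0.0430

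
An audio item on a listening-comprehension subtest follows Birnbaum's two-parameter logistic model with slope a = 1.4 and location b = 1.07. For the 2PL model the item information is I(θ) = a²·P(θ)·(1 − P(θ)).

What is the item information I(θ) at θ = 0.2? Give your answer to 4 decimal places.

0.3453

P = 1/(1+e^{1.2180}) = 0.2283
P(1−P) = 0.2283 × 0.7717 = 0.1762
I = a² × P(1−P) = 1.4² × 0.1762 = 0.34530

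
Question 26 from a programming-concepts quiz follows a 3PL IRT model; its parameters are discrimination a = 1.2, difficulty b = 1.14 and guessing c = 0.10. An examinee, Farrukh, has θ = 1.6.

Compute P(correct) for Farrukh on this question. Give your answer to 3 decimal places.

P(θ) = c + (1 − c) · 1 / (1 + exp(−a(θ − b)))
Exponent: 1.2 × (1.6 − 1.14) = 0.5520
1/(1 + e^{-0.5520}) = 0.6346
P = 0.10 + 0.90 × 0.6346 = 0.6711

0.671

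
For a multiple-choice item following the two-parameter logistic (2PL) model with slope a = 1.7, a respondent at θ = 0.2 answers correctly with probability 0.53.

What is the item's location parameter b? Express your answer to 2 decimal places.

P(θ) = 1 / (1 + exp(−a(θ − b)))
logit(0.53) = ln(0.53/0.47) = 0.1201
b = θ − logit/(a) = 0.2 − 0.1201/1.7000 = 0.1293

0.13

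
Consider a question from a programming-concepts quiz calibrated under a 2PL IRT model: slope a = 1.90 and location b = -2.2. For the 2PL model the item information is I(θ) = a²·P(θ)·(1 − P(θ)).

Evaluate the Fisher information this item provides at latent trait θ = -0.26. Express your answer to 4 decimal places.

P = 1/(1+e^{-3.6860}) = 0.9755
P(1−P) = 0.9755 × 0.0245 = 0.0239
I = a² × P(1−P) = 1.90² × 0.0239 = 0.08614

0.0861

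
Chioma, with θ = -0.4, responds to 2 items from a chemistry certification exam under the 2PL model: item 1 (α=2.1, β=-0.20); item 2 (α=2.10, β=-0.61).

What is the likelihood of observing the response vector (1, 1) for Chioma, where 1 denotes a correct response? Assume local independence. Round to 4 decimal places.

0.2413

P(θ) = 1 / (1 + exp(−α(θ − β)))
P_1 = 1/(1+e^{0.4200}) = 0.3965
P_2 = 1/(1+e^{-0.4410}) = 0.6085
L = P_1 × P_2 = 0.3965 × 0.6085 = 0.24128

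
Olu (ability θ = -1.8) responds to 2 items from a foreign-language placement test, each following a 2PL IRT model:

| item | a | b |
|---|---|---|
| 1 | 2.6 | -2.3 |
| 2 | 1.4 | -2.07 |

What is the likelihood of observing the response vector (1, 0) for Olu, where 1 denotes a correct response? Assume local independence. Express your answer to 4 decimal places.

0.3195

P(θ) = 1 / (1 + exp(−a(θ − b)))
P_1 = 1/(1+e^{-1.3000}) = 0.7858
P_2 = 1/(1+e^{-0.3780}) = 0.5934
L = P_1 × (1−P_2) = 0.7858 × 0.4066 = 0.31953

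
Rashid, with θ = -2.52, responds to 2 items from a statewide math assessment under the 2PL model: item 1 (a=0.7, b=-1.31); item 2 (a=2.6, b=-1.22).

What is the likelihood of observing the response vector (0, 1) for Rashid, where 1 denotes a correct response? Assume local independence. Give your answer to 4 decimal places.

0.0230

P(θ) = 1 / (1 + exp(−a(θ − b)))
P_1 = 1/(1+e^{0.8470}) = 0.3001
P_2 = 1/(1+e^{3.3800}) = 0.0329
L = (1−P_1) × P_2 = 0.6999 × 0.0329 = 0.02305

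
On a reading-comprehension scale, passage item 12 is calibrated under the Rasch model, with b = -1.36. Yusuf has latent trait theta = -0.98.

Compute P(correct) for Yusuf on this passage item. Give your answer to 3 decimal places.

0.594

P(theta) = 1 / (1 + exp(−(theta − b)))
Exponent: (-0.98 − (-1.36)) = 0.3800
1/(1 + e^{-0.3800}) = 0.5939
P = 0.5939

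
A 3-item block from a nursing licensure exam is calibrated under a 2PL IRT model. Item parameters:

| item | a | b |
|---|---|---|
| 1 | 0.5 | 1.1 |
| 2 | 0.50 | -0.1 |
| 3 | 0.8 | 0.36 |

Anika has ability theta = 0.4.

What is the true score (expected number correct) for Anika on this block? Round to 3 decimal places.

P(theta) = 1 / (1 + exp(−a(theta − b)))
P_1 = 1/(1+e^{0.3500}) = 0.4134
P_2 = 1/(1+e^{-0.2500}) = 0.5622
P_3 = 1/(1+e^{-0.0320}) = 0.5080
E[score] = 0.4134 + 0.5622 + 0.5080 = 1.4836

1.484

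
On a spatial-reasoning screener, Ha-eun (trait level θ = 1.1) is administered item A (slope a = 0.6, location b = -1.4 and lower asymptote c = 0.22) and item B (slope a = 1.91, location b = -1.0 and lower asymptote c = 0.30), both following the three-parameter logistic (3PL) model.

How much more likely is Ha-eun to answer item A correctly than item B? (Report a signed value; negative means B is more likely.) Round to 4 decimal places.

-0.1298

P(θ) = c + (1 − c) · 1 / (1 + exp(−a(θ − b)))
P_A = 0.8577
P_B = 0.9875
P_A − P_B = -0.1298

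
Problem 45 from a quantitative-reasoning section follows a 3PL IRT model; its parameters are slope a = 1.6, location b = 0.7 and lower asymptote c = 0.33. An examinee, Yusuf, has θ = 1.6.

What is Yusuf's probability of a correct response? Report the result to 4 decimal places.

0.8717

P(θ) = c + (1 − c) · 1 / (1 + exp(−a(θ − b)))
Exponent: 1.6 × (1.6 − 0.7) = 1.4400
1/(1 + e^{-1.4400}) = 0.8085
P = 0.33 + 0.67 × 0.8085 = 0.8717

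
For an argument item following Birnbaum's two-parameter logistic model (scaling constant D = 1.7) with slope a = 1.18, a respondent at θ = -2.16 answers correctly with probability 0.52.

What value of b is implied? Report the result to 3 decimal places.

-2.200

P(θ) = 1 / (1 + exp(−D·a(θ − b)))
logit(0.52) = ln(0.52/0.48) = 0.0800
b = θ − logit/(1.7·a) = -2.16 − 0.0800/2.0060 = -2.1999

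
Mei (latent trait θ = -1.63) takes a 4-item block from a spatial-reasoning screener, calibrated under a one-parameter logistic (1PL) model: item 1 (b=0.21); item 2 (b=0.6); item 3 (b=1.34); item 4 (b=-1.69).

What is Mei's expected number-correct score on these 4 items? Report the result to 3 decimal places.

P(θ) = 1 / (1 + exp(−(θ − b)))
P_1 = 1/(1+e^{1.8400}) = 0.1371
P_2 = 1/(1+e^{2.2300}) = 0.0971
P_3 = 1/(1+e^{2.9700}) = 0.0488
P_4 = 1/(1+e^{-0.0600}) = 0.5150
E[score] = 0.1371 + 0.0971 + 0.0488 + 0.5150 = 0.7979

0.798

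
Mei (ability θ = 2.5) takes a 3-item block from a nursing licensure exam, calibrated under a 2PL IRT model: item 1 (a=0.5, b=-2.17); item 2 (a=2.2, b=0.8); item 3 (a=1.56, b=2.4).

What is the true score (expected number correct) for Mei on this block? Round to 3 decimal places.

P(θ) = 1 / (1 + exp(−a(θ − b)))
P_1 = 1/(1+e^{-2.3350}) = 0.9117
P_2 = 1/(1+e^{-3.7400}) = 0.9768
P_3 = 1/(1+e^{-0.1560}) = 0.5389
E[score] = 0.9117 + 0.9768 + 0.5389 = 2.4275

2.427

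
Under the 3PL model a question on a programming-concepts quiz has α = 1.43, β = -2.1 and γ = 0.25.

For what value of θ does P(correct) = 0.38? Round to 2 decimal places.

-3.19

P(θ) = γ + (1 − γ) · 1 / (1 + exp(−α(θ − β)))
Remove guessing floor: (0.38 − 0.25)/(1 − 0.25) = 0.1733
logit = ln(0.1733/0.8267) = -1.5622
θ = β + logit/(α) = -2.1 + (-1.5622)/1.4300 = -3.1924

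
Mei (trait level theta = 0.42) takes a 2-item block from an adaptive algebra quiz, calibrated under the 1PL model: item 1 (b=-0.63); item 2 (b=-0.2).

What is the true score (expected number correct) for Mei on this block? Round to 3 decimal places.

P(theta) = 1 / (1 + exp(−(theta − b)))
P_1 = 1/(1+e^{-1.0500}) = 0.7408
P_2 = 1/(1+e^{-0.6200}) = 0.6502
E[score] = 0.7408 + 0.6502 = 1.3910

1.391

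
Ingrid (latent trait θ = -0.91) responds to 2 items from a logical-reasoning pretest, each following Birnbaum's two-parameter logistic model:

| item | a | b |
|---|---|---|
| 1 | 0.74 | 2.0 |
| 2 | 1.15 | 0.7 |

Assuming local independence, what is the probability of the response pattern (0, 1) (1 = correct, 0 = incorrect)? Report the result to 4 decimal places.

P(θ) = 1 / (1 + exp(−a(θ − b)))
P_1 = 1/(1+e^{2.1534}) = 0.1040
P_2 = 1/(1+e^{1.8515}) = 0.1357
L = (1−P_1) × P_2 = 0.8960 × 0.1357 = 0.12158

0.1216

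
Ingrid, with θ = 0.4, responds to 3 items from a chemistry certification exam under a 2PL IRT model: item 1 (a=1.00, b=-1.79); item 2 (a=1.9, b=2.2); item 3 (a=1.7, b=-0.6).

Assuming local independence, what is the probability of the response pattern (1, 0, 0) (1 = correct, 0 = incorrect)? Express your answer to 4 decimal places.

0.1345

P(θ) = 1 / (1 + exp(−a(θ − b)))
P_1 = 1/(1+e^{-2.1900}) = 0.8993
P_2 = 1/(1+e^{3.4200}) = 0.0317
P_3 = 1/(1+e^{-1.7000}) = 0.8455
L = P_1 × (1−P_2) × (1−P_3) = 0.8993 × 0.9683 × 0.1545 = 0.13452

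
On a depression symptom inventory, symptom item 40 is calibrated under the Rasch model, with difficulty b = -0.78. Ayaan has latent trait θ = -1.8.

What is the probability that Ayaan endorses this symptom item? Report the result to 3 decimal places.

0.265

P(θ) = 1 / (1 + exp(−(θ − b)))
Exponent: (-1.8 − (-0.78)) = -1.0200
1/(1 + e^{1.0200}) = 0.2650
P = 0.2650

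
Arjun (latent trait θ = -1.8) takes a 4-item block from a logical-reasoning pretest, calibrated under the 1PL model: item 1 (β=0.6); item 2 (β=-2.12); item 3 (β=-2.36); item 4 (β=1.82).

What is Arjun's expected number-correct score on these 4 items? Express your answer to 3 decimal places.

P(θ) = 1 / (1 + exp(−(θ − β)))
P_1 = 1/(1+e^{2.4000}) = 0.0832
P_2 = 1/(1+e^{-0.3200}) = 0.5793
P_3 = 1/(1+e^{-0.5600}) = 0.6365
P_4 = 1/(1+e^{3.6200}) = 0.0261
E[score] = 0.0832 + 0.5793 + 0.6365 + 0.0261 = 1.3250

1.325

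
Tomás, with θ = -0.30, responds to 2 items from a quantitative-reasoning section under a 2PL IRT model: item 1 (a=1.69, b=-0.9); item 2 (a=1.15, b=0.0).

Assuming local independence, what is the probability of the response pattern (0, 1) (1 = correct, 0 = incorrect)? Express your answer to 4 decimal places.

P(θ) = 1 / (1 + exp(−a(θ − b)))
P_1 = 1/(1+e^{-1.0140}) = 0.7338
P_2 = 1/(1+e^{0.3450}) = 0.4146
L = (1−P_1) × P_2 = 0.2662 × 0.4146 = 0.11036

0.1104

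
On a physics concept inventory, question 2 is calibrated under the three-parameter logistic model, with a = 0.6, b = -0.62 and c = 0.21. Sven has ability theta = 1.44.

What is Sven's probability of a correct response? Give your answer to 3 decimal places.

P(theta) = c + (1 − c) · 1 / (1 + exp(−a(theta − b)))
Exponent: 0.6 × (1.44 − (-0.62)) = 1.2360
1/(1 + e^{-1.2360}) = 0.7749
P = 0.21 + 0.79 × 0.7749 = 0.8221

0.822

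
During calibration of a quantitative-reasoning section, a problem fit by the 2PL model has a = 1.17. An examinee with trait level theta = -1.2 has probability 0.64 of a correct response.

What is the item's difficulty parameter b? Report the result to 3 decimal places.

-1.692

P(theta) = 1 / (1 + exp(−a(theta − b)))
logit(0.64) = ln(0.64/0.36) = 0.5754
b = theta − logit/(a) = -1.2 − 0.5754/1.1700 = -1.6918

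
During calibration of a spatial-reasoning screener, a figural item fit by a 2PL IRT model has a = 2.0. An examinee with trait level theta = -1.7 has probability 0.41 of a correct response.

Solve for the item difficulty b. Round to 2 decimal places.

P(theta) = 1 / (1 + exp(−a(theta − b)))
logit(0.41) = ln(0.41/0.59) = -0.3640
b = theta − logit/(a) = -1.7 − (-0.3640)/2.0000 = -1.5180

-1.52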